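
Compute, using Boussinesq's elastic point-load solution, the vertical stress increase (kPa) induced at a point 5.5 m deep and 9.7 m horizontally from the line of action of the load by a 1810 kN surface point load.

Δσ_z ≈ 0.834 kPa

Boussinesq vertical stress below a point load on an elastic half-space:
Δσ_z = 3P/(2πz²) · [1 + (r/z)²]^(−5/2)
r/z = 9.7/5.5 = 1.7636; [1+(r/z)²]^(−5/2) = 0.029194.
Δσ_z = 3×1810/(2π×5.5²) × 0.029194 = 28.569 × 0.029194 = 0.834 kPa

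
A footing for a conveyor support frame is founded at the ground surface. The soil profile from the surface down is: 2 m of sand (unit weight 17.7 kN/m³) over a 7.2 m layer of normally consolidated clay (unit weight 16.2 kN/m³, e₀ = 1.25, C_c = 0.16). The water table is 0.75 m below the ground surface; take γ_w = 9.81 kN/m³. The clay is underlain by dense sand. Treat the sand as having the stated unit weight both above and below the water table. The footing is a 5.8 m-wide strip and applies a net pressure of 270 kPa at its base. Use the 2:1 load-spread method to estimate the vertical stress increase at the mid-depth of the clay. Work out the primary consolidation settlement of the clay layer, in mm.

S_c ≈ 307 mm

Mid-depth of clay below the ground surface: z = 2 + 7.2/2 = 5.6 m.
Total vertical stress at mid-clay: σ_v = 17.7×2 + 16.2×3.6 = 93.72 kPa.
Pore pressure: u = 9.81×(5.6 − 0.75) = 47.578 kPa.
Initial effective stress: σ'_0 = σ_v − u = 93.72 − 47.578 = 46.142 kPa.
Stress increase at mid-clay by the 2:1 spreading method:
Δσ = qB/(B+z) = 270×5.8/(5.8+5.6) = 137.37 kPa
Final effective stress: σ'_f = σ'_0 + Δσ = 46.142 + 137.37 = 183.51 kPa.
Normally consolidated clay, so the full stress increment lies on the virgin compression line:
S_c = C_c·H/(1+e₀)·log₁₀(σ'_f/σ'_0) = 0.16×7.2/(1+1.25)×log₁₀(183.51/46.142)
    = 0.512 × 0.59956 = 0.307 m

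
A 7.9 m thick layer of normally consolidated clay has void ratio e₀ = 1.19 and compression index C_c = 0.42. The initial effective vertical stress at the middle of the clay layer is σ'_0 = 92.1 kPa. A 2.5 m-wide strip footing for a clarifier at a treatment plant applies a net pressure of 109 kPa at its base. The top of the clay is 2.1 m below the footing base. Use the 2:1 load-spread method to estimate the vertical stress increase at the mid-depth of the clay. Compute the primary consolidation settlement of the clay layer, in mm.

S_c ≈ 196 mm

Mid-depth of clay below the footing base: z = 2.1 + 7.9/2 = 6.05 m.
Stress increase at mid-clay by the 2:1 spreading method:
Δσ = qB/(B+z) = 109×2.5/(2.5+6.05) = 31.871 kPa
Final effective stress: σ'_f = σ'_0 + Δσ = 92.1 + 31.871 = 123.97 kPa.
Normally consolidated clay, so the full stress increment lies on the virgin compression line:
S_c = C_c·H/(1+e₀)·log₁₀(σ'_f/σ'_0) = 0.42×7.9/(1+1.19)×log₁₀(123.97/92.1)
    = 1.5151 × 0.12906 = 0.1955 m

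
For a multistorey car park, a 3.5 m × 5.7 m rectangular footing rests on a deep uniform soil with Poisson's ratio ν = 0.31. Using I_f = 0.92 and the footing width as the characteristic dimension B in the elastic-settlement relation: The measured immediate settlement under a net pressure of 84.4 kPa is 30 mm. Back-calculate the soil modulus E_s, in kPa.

E_s ≈ 8190 kPa

S_e = q·B·(1−ν²)/E_s · I_f  ⇒  E_s = q·B·(1−ν²)·I_f / S_e.
E_s = 84.4 × 3.5 × 0.9039 × 0.92 / 0.03 = 8188 kPa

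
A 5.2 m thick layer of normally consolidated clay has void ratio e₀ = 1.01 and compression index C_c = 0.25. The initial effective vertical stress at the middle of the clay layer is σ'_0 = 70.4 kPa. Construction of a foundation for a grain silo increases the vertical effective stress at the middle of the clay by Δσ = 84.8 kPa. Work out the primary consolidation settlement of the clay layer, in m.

Final effective stress: σ'_f = σ'_0 + Δσ = 70.4 + 84.8 = 155.2 kPa.
Normally consolidated clay, so the full stress increment lies on the virgin compression line:
S_c = C_c·H/(1+e₀)·log₁₀(σ'_f/σ'_0) = 0.25×5.2/(1+1.01)×log₁₀(155.2/70.4)
    = 0.64677 × 0.34332 = 0.222 m

S_c ≈ 0.222 m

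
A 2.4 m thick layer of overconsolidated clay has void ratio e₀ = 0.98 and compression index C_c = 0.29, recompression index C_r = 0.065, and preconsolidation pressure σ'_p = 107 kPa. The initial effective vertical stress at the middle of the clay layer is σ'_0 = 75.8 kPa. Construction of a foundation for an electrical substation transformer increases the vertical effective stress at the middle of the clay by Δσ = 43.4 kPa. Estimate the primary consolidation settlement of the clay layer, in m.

Final effective stress: σ'_f = 75.8 + 43.4 = 119.2 kPa.
σ'_f = 119.2 > σ'_p = 107 kPa, so the stress path crosses the preconsolidation pressure — recompression up to σ'_p, then virgin compression beyond:
S_c = H/(1+e₀)·[C_r·log₁₀(σ'_p/σ'_0) + C_c·log₁₀(σ'_f/σ'_p)]
    = 2.4/1.98 × [0.065×log₁₀(107/75.8) + 0.29×log₁₀(119.2/107)]
    = 1.2121 × [0.0097314 + 0.013599] = 0.02828 m

S_c ≈ 0.0283 m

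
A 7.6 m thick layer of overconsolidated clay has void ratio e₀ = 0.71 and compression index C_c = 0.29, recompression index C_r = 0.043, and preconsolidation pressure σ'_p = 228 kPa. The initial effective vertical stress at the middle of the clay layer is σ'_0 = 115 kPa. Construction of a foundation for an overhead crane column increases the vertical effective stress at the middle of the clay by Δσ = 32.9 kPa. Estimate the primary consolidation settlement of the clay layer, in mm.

Final effective stress: σ'_f = 115 + 32.9 = 147.9 kPa.
σ'_f = 147.9 ≤ σ'_p = 228 kPa, so the clay remains overconsolidated and only the recompression index applies:
S_c = C_r·H/(1+e₀)·log₁₀(σ'_f/σ'_0) = 0.043×7.6/1.71×log₁₀(147.9/115)
    = 0.19111 × 0.10927 = 0.02088 m

S_c ≈ 20.9 mm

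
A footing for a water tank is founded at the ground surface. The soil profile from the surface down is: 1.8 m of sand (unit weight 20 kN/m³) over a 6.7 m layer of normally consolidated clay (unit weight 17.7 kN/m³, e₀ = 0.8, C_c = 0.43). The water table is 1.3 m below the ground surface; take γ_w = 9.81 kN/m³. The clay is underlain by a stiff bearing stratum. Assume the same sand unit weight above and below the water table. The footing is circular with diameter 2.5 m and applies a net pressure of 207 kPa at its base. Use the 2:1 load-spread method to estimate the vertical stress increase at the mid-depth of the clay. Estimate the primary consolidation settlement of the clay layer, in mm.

Mid-depth of clay below the ground surface: z = 1.8 + 6.7/2 = 5.15 m.
Total vertical stress at mid-clay: σ_v = 20×1.8 + 17.7×3.35 = 95.295 kPa.
Pore pressure: u = 9.81×(5.15 − 1.3) = 37.769 kPa.
Initial effective stress: σ'_0 = σ_v − u = 95.295 − 37.769 = 57.526 kPa.
Stress increase at mid-clay by the 2:1 spreading method:
Δσ ≈ qD²/(D+z)² = 207×2.5²/(2.5+5.15)² = 22.107 kPa
Final effective stress: σ'_f = σ'_0 + Δσ = 57.526 + 22.107 = 79.633 kPa.
Normally consolidated clay, so the full stress increment lies on the virgin compression line:
S_c = C_c·H/(1+e₀)·log₁₀(σ'_f/σ'_0) = 0.43×6.7/(1+0.8)×log₁₀(79.633/57.526)
    = 1.6006 × 0.14123 = 0.2261 m

S_c ≈ 226 mm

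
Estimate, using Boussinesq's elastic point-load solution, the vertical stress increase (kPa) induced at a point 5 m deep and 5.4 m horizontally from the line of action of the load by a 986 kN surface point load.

Boussinesq vertical stress below a point load on an elastic half-space:
Δσ_z = 3P/(2πz²) · [1 + (r/z)²]^(−5/2)
r/z = 5.4/5 = 1.08; [1+(r/z)²]^(−5/2) = 0.14476.
Δσ_z = 3×986/(2π×5²) × 0.14476 = 18.831 × 0.14476 = 2.726 kPa

Δσ_z ≈ 2.73 kPa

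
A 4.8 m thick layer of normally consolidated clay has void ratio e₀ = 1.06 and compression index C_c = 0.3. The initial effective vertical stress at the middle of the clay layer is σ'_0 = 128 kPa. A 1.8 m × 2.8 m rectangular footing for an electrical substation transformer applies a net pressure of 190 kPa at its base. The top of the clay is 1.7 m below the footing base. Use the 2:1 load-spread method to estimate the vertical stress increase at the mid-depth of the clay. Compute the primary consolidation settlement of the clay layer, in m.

S_c ≈ 0.0512 m

Mid-depth of clay below the footing base: z = 1.7 + 4.8/2 = 4.1 m.
Stress increase at mid-clay by the 2:1 spreading method:
Δσ = qBL/((B+z)(L+z)) = 190×1.8×2.8/((1.8+4.1)(2.8+4.1)) = 23.522 kPa
Final effective stress: σ'_f = σ'_0 + Δσ = 128 + 23.522 = 151.52 kPa.
Normally consolidated clay, so the full stress increment lies on the virgin compression line:
S_c = C_c·H/(1+e₀)·log₁₀(σ'_f/σ'_0) = 0.3×4.8/(1+1.06)×log₁₀(151.52/128)
    = 0.69903 × 0.07326 = 0.05121 m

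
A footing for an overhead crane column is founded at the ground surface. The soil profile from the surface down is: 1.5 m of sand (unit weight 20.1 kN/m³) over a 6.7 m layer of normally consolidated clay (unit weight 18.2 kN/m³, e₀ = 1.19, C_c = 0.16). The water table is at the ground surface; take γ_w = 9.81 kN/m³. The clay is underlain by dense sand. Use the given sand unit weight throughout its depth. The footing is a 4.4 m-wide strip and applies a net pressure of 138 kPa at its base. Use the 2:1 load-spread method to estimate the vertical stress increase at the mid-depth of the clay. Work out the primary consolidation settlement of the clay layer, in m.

Mid-depth of clay below the ground surface: z = 1.5 + 6.7/2 = 4.85 m.
Total vertical stress at mid-clay: σ_v = 20.1×1.5 + 18.2×3.35 = 91.12 kPa.
Pore pressure: u = 9.81×(4.85 − 0) = 47.578 kPa.
Initial effective stress: σ'_0 = σ_v − u = 91.12 − 47.578 = 43.542 kPa.
Stress increase at mid-clay by the 2:1 spreading method:
Δσ = qB/(B+z) = 138×4.4/(4.4+4.85) = 65.643 kPa
Final effective stress: σ'_f = σ'_0 + Δσ = 43.542 + 65.643 = 109.19 kPa.
Normally consolidated clay, so the full stress increment lies on the virgin compression line:
S_c = C_c·H/(1+e₀)·log₁₀(σ'_f/σ'_0) = 0.16×6.7/(1+1.19)×log₁₀(109.19/43.542)
    = 0.4895 × 0.39927 = 0.1954 m

S_c ≈ 0.195 m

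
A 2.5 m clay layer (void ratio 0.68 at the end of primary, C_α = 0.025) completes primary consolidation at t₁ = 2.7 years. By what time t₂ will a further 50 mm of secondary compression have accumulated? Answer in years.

t₂ ≈ 59.6 years

S_s = C_α·H/(1+e_p)·log₁₀(t₂/t₁) ⇒ log₁₀(t₂/t₁) = S_s·(1+e_p)/(C_α·H).
log₁₀(t₂/t₁) = 0.05 × (1+0.68) / (0.025×2.5) = 1.344
t₂ = t₁ × 10^1.344 = 2.7 × 22.08 = 59.62 years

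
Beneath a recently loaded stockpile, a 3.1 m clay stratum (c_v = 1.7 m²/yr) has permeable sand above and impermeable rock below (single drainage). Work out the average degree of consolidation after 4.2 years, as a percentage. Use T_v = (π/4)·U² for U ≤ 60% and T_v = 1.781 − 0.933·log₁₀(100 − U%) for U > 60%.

Drainage path length: H_d = H = 3.1 m (single drainage).
T_v = c_v·t/H_d² = 1.7×4.2/3.1² = 0.74298.
T_v = 0.74298 corresponds to the U > 60% branch:
U = 1 − 10^((1.781 − T_v)/0.933)/100 = 0.8704

U ≈ 87 %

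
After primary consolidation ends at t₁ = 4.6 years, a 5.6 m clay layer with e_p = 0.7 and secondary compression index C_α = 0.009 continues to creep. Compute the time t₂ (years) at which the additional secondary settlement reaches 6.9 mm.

S_s = C_α·H/(1+e_p)·log₁₀(t₂/t₁) ⇒ log₁₀(t₂/t₁) = S_s·(1+e_p)/(C_α·H).
log₁₀(t₂/t₁) = 0.0069 × (1+0.7) / (0.009×5.6) = 0.2327
t₂ = t₁ × 10^0.2327 = 4.6 × 1.709 = 7.861 years

t₂ ≈ 7.86 years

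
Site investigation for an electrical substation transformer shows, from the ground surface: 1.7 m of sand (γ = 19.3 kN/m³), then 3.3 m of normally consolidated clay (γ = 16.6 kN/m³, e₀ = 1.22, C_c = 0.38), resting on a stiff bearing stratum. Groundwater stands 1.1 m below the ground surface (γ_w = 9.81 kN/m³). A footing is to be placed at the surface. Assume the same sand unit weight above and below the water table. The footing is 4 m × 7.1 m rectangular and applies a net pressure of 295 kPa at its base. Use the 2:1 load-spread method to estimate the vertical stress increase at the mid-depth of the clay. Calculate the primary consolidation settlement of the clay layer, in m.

S_c ≈ 0.331 m

Mid-depth of clay below the ground surface: z = 1.7 + 3.3/2 = 3.35 m.
Total vertical stress at mid-clay: σ_v = 19.3×1.7 + 16.6×1.65 = 60.2 kPa.
Pore pressure: u = 9.81×(3.35 − 1.1) = 22.073 kPa.
Initial effective stress: σ'_0 = σ_v − u = 60.2 − 22.073 = 38.127 kPa.
Stress increase at mid-clay by the 2:1 spreading method:
Δσ = qBL/((B+z)(L+z)) = 295×4×7.1/((4+3.35)(7.1+3.35)) = 109.08 kPa
Final effective stress: σ'_f = σ'_0 + Δσ = 38.127 + 109.08 = 147.21 kPa.
Normally consolidated clay, so the full stress increment lies on the virgin compression line:
S_c = C_c·H/(1+e₀)·log₁₀(σ'_f/σ'_0) = 0.38×3.3/(1+1.22)×log₁₀(147.21/38.127)
    = 0.56486 × 0.5867 = 0.3314 m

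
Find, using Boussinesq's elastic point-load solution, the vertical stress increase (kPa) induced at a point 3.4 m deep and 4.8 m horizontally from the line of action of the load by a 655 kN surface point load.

Boussinesq vertical stress below a point load on an elastic half-space:
Δσ_z = 3P/(2πz²) · [1 + (r/z)²]^(−5/2)
r/z = 4.8/3.4 = 1.4118; [1+(r/z)²]^(−5/2) = 0.064521.
Δσ_z = 3×655/(2π×3.4²) × 0.064521 = 27.054 × 0.064521 = 1.746 kPa

Δσ_z ≈ 1.75 kPa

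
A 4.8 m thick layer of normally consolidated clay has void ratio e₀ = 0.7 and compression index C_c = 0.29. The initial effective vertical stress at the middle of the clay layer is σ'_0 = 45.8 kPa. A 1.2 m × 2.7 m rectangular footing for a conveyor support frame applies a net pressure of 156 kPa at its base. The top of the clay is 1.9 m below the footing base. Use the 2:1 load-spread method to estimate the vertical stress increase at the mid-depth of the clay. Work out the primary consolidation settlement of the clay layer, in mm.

S_c ≈ 89.6 mm

Mid-depth of clay below the footing base: z = 1.9 + 4.8/2 = 4.3 m.
Stress increase at mid-clay by the 2:1 spreading method:
Δσ = qBL/((B+z)(L+z)) = 156×1.2×2.7/((1.2+4.3)(2.7+4.3)) = 13.128 kPa
Final effective stress: σ'_f = σ'_0 + Δσ = 45.8 + 13.128 = 58.928 kPa.
Normally consolidated clay, so the full stress increment lies on the virgin compression line:
S_c = C_c·H/(1+e₀)·log₁₀(σ'_f/σ'_0) = 0.29×4.8/(1+0.7)×log₁₀(58.928/45.8)
    = 0.81882 × 0.10946 = 0.08963 m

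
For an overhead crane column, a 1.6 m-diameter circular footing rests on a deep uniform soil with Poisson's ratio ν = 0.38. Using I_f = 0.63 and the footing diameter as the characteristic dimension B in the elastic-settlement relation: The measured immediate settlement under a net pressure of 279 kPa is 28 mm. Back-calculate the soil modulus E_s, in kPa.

S_e = q·B·(1−ν²)/E_s · I_f  ⇒  E_s = q·B·(1−ν²)·I_f / S_e.
E_s = 279 × 1.6 × 0.8556 × 0.63 / 0.028 = 8594 kPa

E_s ≈ 8590 kPa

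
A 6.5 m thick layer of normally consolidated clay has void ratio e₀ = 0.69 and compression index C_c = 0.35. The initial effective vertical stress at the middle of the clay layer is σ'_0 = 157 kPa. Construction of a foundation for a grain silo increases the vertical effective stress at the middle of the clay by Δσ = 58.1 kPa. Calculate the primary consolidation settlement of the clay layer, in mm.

Final effective stress: σ'_f = σ'_0 + Δσ = 157 + 58.1 = 215.1 kPa.
Normally consolidated clay, so the full stress increment lies on the virgin compression line:
S_c = C_c·H/(1+e₀)·log₁₀(σ'_f/σ'_0) = 0.35×6.5/(1+0.69)×log₁₀(215.1/157)
    = 1.3462 × 0.13674 = 0.1841 m

S_c ≈ 184 mm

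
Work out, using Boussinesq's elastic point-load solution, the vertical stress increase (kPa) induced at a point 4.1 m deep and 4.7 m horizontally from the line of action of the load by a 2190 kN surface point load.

Boussinesq vertical stress below a point load on an elastic half-space:
Δσ_z = 3P/(2πz²) · [1 + (r/z)²]^(−5/2)
r/z = 4.7/4.1 = 1.1463; [1+(r/z)²]^(−5/2) = 0.12276.
Δσ_z = 3×2190/(2π×4.1²) × 0.12276 = 62.204 × 0.12276 = 7.636 kPa

Δσ_z ≈ 7.64 kPa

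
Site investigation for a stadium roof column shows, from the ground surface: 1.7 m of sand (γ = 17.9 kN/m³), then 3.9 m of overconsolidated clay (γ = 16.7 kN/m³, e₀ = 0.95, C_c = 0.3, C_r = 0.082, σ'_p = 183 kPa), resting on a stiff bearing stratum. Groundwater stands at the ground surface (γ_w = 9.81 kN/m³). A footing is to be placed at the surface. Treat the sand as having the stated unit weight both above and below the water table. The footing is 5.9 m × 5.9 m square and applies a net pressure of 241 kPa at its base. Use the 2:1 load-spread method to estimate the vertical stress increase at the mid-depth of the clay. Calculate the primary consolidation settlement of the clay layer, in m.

Mid-depth of clay below the ground surface: z = 1.7 + 3.9/2 = 3.65 m.
Total vertical stress at mid-clay: σ_v = 17.9×1.7 + 16.7×1.95 = 62.995 kPa.
Pore pressure: u = 9.81×(3.65 − 0) = 35.806 kPa.
Initial effective stress: σ'_0 = σ_v − u = 62.995 − 35.806 = 27.189 kPa.
Stress increase at mid-clay by the 2:1 spreading method:
Δσ = qBL/((B+z)(L+z)) = 241×5.9×5.9/((5.9+3.65)(5.9+3.65)) = 91.984 kPa
Final effective stress: σ'_f = 27.189 + 91.984 = 119.17 kPa.
σ'_f = 119.17 ≤ σ'_p = 183 kPa, so the clay remains overconsolidated and only the recompression index applies:
S_c = C_r·H/(1+e₀)·log₁₀(σ'_f/σ'_0) = 0.082×3.9/1.95×log₁₀(119.17/27.189)
    = 0.164 × 0.64177 = 0.1053 m

S_c ≈ 0.105 m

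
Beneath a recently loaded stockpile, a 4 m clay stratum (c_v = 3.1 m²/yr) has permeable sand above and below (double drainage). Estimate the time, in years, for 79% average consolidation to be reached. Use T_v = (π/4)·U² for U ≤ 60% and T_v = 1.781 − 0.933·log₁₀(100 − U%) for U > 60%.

t ≈ 0.706 years

Drainage path length: H_d = H/2 = 2 m (double drainage).
U > 60%: T_v = 1.781 − 0.933·log₁₀(100 − 79) = 0.54737.
t = T_v·H_d²/c_v = 0.54737×2²/3.1 = 0.7063 years.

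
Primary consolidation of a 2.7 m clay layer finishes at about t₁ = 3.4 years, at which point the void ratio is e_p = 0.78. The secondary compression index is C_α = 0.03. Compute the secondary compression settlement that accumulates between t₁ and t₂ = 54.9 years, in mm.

S_s ≈ 55 mm

Secondary compression: S_s = C_α·H/(1+e_p)·log₁₀(t₂/t₁)
S_s = 0.03×2.7/(1+0.78)×log₁₀(54.9/3.4)
    = 0.04551 × 1.208 = 0.05498 m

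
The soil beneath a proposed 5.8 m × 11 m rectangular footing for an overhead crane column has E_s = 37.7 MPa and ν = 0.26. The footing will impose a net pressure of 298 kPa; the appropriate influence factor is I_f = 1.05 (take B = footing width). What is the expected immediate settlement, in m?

Immediate (elastic) settlement: S_e = q·B·(1−ν²)/E_s · I_f.
E_s = 37.7 MPa = 37700 kPa.
S_e = 298 × 5.8 × (1 − 0.26²) / 37700 × 1.05
    = 298 × 5.8 × 0.9324 / 37700 × 1.05
    = 0.04488 m

S_e ≈ 0.0449 m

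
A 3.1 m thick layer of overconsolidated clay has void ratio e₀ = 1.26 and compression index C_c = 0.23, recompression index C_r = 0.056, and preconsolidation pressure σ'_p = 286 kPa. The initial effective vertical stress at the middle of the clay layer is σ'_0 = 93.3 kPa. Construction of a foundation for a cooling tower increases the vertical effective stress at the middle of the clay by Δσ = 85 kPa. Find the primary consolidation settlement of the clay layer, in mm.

Final effective stress: σ'_f = 93.3 + 85 = 178.3 kPa.
σ'_f = 178.3 ≤ σ'_p = 286 kPa, so the clay remains overconsolidated and only the recompression index applies:
S_c = C_r·H/(1+e₀)·log₁₀(σ'_f/σ'_0) = 0.056×3.1/2.26×log₁₀(178.3/93.3)
    = 0.076815 × 0.28127 = 0.02161 m

S_c ≈ 21.6 mm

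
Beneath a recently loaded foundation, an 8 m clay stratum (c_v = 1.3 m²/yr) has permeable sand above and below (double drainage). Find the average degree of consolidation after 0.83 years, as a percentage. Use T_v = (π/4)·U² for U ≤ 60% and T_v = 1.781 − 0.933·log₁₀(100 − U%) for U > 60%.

Drainage path length: H_d = H/2 = 4 m (double drainage).
T_v = c_v·t/H_d² = 1.3×0.83/4² = 0.067437.
T_v = 0.067437 corresponds to the U ≤ 60% branch:
U = √(4T_v/π) = 0.293

U ≈ 29.3 %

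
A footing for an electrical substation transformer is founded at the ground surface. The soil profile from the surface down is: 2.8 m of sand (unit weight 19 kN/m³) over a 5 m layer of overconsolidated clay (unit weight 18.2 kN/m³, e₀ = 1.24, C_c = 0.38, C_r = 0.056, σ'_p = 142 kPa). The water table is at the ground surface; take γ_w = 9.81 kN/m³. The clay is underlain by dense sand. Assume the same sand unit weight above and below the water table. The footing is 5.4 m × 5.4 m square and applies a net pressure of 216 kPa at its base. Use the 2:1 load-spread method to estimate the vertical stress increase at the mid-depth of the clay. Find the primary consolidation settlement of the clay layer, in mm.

Mid-depth of clay below the ground surface: z = 2.8 + 5/2 = 5.3 m.
Total vertical stress at mid-clay: σ_v = 19×2.8 + 18.2×2.5 = 98.7 kPa.
Pore pressure: u = 9.81×(5.3 − 0) = 51.993 kPa.
Initial effective stress: σ'_0 = σ_v − u = 98.7 − 51.993 = 46.707 kPa.
Stress increase at mid-clay by the 2:1 spreading method:
Δσ = qBL/((B+z)(L+z)) = 216×5.4×5.4/((5.4+5.3)(5.4+5.3)) = 55.014 kPa
Final effective stress: σ'_f = 46.707 + 55.014 = 101.72 kPa.
σ'_f = 101.72 ≤ σ'_p = 142 kPa, so the clay remains overconsolidated and only the recompression index applies:
S_c = C_r·H/(1+e₀)·log₁₀(σ'_f/σ'_0) = 0.056×5/2.24×log₁₀(101.72/46.707)
    = 0.125 × 0.33802 = 0.04225 m

S_c ≈ 42.3 mm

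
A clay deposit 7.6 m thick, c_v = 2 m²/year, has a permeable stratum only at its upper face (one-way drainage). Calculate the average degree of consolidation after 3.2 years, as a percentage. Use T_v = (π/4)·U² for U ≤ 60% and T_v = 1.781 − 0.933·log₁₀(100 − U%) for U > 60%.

Drainage path length: H_d = H = 7.6 m (single drainage).
T_v = c_v·t/H_d² = 2×3.2/7.6² = 0.1108.
T_v = 0.1108 corresponds to the U ≤ 60% branch:
U = √(4T_v/π) = 0.3756

U ≈ 37.6 %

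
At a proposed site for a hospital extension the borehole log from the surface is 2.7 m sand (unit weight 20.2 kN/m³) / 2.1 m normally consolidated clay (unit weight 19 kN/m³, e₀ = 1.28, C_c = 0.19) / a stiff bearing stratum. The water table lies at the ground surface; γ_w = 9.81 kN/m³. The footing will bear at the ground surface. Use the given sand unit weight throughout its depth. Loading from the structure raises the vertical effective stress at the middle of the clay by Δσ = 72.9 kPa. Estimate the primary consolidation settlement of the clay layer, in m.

Mid-depth of clay below the ground surface: z = 2.7 + 2.1/2 = 3.75 m.
Total vertical stress at mid-clay: σ_v = 20.2×2.7 + 19×1.05 = 74.49 kPa.
Pore pressure: u = 9.81×(3.75 − 0) = 36.788 kPa.
Initial effective stress: σ'_0 = σ_v − u = 74.49 − 36.788 = 37.702 kPa.
Final effective stress: σ'_f = σ'_0 + Δσ = 37.702 + 72.9 = 110.6 kPa.
Normally consolidated clay, so the full stress increment lies on the virgin compression line:
S_c = C_c·H/(1+e₀)·log₁₀(σ'_f/σ'_0) = 0.19×2.1/(1+1.28)×log₁₀(110.6/37.702)
    = 0.175 × 0.46739 = 0.08179 m

S_c ≈ 0.0818 m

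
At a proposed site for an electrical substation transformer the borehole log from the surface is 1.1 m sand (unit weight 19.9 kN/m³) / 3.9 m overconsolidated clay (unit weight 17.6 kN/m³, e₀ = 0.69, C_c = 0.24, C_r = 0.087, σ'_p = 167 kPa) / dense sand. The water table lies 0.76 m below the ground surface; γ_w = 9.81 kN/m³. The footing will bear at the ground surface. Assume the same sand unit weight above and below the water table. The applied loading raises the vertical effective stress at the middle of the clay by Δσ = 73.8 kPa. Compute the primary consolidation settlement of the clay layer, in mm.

Mid-depth of clay below the ground surface: z = 1.1 + 3.9/2 = 3.05 m.
Total vertical stress at mid-clay: σ_v = 19.9×1.1 + 17.6×1.95 = 56.21 kPa.
Pore pressure: u = 9.81×(3.05 − 0.76) = 22.465 kPa.
Initial effective stress: σ'_0 = σ_v − u = 56.21 − 22.465 = 33.745 kPa.
Final effective stress: σ'_f = 33.745 + 73.8 = 107.54 kPa.
σ'_f = 107.54 ≤ σ'_p = 167 kPa, so the clay remains overconsolidated and only the recompression index applies:
S_c = C_r·H/(1+e₀)·log₁₀(σ'_f/σ'_0) = 0.087×3.9/1.69×log₁₀(107.54/33.745)
    = 0.20077 × 0.50336 = 0.1011 m

S_c ≈ 101 mm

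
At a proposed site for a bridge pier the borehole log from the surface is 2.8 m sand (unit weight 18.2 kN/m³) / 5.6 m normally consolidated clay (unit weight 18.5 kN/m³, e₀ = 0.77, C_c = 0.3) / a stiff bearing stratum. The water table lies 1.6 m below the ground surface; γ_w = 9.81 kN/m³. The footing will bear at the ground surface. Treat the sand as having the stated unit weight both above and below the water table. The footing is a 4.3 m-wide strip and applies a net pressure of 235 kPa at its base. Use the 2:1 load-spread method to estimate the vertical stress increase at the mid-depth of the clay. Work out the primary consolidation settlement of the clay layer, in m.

Mid-depth of clay below the ground surface: z = 2.8 + 5.6/2 = 5.6 m.
Total vertical stress at mid-clay: σ_v = 18.2×2.8 + 18.5×2.8 = 102.76 kPa.
Pore pressure: u = 9.81×(5.6 − 1.6) = 39.24 kPa.
Initial effective stress: σ'_0 = σ_v − u = 102.76 − 39.24 = 63.52 kPa.
Stress increase at mid-clay by the 2:1 spreading method:
Δσ = qB/(B+z) = 235×4.3/(4.3+5.6) = 102.07 kPa
Final effective stress: σ'_f = σ'_0 + Δσ = 63.52 + 102.07 = 165.59 kPa.
Normally consolidated clay, so the full stress increment lies on the virgin compression line:
S_c = C_c·H/(1+e₀)·log₁₀(σ'_f/σ'_0) = 0.3×5.6/(1+0.77)×log₁₀(165.59/63.52)
    = 0.94915 × 0.41612 = 0.395 m

S_c ≈ 0.395 m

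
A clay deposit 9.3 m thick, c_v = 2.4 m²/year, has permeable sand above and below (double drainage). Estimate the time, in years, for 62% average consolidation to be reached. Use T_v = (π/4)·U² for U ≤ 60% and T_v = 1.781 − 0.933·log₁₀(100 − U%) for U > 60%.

Drainage path length: H_d = H/2 = 4.65 m (double drainage).
U > 60%: T_v = 1.781 − 0.933·log₁₀(100 − 62) = 0.30706.
t = T_v·H_d²/c_v = 0.30706×4.65²/2.4 = 2.766 years.

t ≈ 2.77 years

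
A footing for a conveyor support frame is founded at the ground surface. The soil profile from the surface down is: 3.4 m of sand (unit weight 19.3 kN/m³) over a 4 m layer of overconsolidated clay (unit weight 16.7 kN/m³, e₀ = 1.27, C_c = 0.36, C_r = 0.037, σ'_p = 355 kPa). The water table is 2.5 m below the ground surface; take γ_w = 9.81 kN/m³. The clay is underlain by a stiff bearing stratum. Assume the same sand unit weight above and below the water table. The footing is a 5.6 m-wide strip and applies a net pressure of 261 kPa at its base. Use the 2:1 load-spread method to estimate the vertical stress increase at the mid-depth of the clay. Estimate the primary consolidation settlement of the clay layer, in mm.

S_c ≈ 30 mm

Mid-depth of clay below the ground surface: z = 3.4 + 4/2 = 5.4 m.
Total vertical stress at mid-clay: σ_v = 19.3×3.4 + 16.7×2 = 99.02 kPa.
Pore pressure: u = 9.81×(5.4 − 2.5) = 28.449 kPa.
Initial effective stress: σ'_0 = σ_v − u = 99.02 − 28.449 = 70.571 kPa.
Stress increase at mid-clay by the 2:1 spreading method:
Δσ = qB/(B+z) = 261×5.6/(5.6+5.4) = 132.87 kPa
Final effective stress: σ'_f = 70.571 + 132.87 = 203.44 kPa.
σ'_f = 203.44 ≤ σ'_p = 355 kPa, so the clay remains overconsolidated and only the recompression index applies:
S_c = C_r·H/(1+e₀)·log₁₀(σ'_f/σ'_0) = 0.037×4/2.27×log₁₀(203.44/70.571)
    = 0.065198 × 0.45981 = 0.02998 m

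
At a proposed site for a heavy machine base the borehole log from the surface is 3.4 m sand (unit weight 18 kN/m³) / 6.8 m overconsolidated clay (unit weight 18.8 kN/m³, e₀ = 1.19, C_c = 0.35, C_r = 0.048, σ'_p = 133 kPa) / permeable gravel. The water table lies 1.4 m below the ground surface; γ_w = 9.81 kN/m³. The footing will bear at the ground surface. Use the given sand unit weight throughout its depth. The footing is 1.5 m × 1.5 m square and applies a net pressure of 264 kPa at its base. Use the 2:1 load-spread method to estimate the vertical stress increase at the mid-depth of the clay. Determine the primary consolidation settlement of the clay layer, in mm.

Mid-depth of clay below the ground surface: z = 3.4 + 6.8/2 = 6.8 m.
Total vertical stress at mid-clay: σ_v = 18×3.4 + 18.8×3.4 = 125.12 kPa.
Pore pressure: u = 9.81×(6.8 − 1.4) = 52.974 kPa.
Initial effective stress: σ'_0 = σ_v − u = 125.12 − 52.974 = 72.146 kPa.
Stress increase at mid-clay by the 2:1 spreading method:
Δσ = qBL/((B+z)(L+z)) = 264×1.5×1.5/((1.5+6.8)(1.5+6.8)) = 8.6224 kPa
Final effective stress: σ'_f = 72.146 + 8.6224 = 80.768 kPa.
σ'_f = 80.768 ≤ σ'_p = 133 kPa, so the clay remains overconsolidated and only the recompression index applies:
S_c = C_r·H/(1+e₀)·log₁₀(σ'_f/σ'_0) = 0.048×6.8/2.19×log₁₀(80.768/72.146)
    = 0.14904 × 0.049027 = 0.007307 m

S_c ≈ 7.31 mm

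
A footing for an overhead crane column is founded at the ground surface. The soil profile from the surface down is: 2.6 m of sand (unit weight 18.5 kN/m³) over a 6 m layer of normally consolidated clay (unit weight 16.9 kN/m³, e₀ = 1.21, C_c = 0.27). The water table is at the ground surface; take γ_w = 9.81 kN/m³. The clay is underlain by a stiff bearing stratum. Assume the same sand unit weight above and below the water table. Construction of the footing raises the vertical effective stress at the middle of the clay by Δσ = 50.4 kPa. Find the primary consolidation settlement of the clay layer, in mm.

S_c ≈ 244 mm

Mid-depth of clay below the ground surface: z = 2.6 + 6/2 = 5.6 m.
Total vertical stress at mid-clay: σ_v = 18.5×2.6 + 16.9×3 = 98.8 kPa.
Pore pressure: u = 9.81×(5.6 − 0) = 54.936 kPa.
Initial effective stress: σ'_0 = σ_v − u = 98.8 − 54.936 = 43.864 kPa.
Final effective stress: σ'_f = σ'_0 + Δσ = 43.864 + 50.4 = 94.264 kPa.
Normally consolidated clay, so the full stress increment lies on the virgin compression line:
S_c = C_c·H/(1+e₀)·log₁₀(σ'_f/σ'_0) = 0.27×6/(1+1.21)×log₁₀(94.264/43.864)
    = 0.73303 × 0.33224 = 0.2435 m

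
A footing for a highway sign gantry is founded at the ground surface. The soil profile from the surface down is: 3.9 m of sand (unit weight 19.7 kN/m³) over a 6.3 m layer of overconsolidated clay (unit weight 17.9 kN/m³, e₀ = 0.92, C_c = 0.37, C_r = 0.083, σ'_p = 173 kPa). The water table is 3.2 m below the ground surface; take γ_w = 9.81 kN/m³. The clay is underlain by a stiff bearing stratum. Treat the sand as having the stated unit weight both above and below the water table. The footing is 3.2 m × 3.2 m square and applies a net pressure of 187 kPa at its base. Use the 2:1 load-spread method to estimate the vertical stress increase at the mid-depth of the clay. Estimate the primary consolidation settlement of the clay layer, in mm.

Mid-depth of clay below the ground surface: z = 3.9 + 6.3/2 = 7.05 m.
Total vertical stress at mid-clay: σ_v = 19.7×3.9 + 17.9×3.15 = 133.21 kPa.
Pore pressure: u = 9.81×(7.05 − 3.2) = 37.769 kPa.
Initial effective stress: σ'_0 = σ_v − u = 133.21 − 37.769 = 95.441 kPa.
Stress increase at mid-clay by the 2:1 spreading method:
Δσ = qBL/((B+z)(L+z)) = 187×3.2×3.2/((3.2+7.05)(3.2+7.05)) = 18.226 kPa
Final effective stress: σ'_f = 95.441 + 18.226 = 113.67 kPa.
σ'_f = 113.67 ≤ σ'_p = 173 kPa, so the clay remains overconsolidated and only the recompression index applies:
S_c = C_r·H/(1+e₀)·log₁₀(σ'_f/σ'_0) = 0.083×6.3/1.92×log₁₀(113.67/95.441)
    = 0.27234 × 0.075911 = 0.02067 m

S_c ≈ 20.7 mm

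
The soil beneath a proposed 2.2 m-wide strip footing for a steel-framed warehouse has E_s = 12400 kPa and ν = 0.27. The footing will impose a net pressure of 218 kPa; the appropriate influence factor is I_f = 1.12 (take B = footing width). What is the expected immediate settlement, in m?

Immediate (elastic) settlement: S_e = q·B·(1−ν²)/E_s · I_f.
S_e = 218 × 2.2 × (1 − 0.27²) / 12400 × 1.12
    = 218 × 2.2 × 0.9271 / 12400 × 1.12
    = 0.04016 m

S_e ≈ 0.0402 m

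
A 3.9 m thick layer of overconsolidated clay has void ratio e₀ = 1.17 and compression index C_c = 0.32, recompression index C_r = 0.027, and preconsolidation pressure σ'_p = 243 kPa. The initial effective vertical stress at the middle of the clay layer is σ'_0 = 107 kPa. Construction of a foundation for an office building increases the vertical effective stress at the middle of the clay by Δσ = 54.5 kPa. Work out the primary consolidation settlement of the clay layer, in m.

Final effective stress: σ'_f = 107 + 54.5 = 161.5 kPa.
σ'_f = 161.5 ≤ σ'_p = 243 kPa, so the clay remains overconsolidated and only the recompression index applies:
S_c = C_r·H/(1+e₀)·log₁₀(σ'_f/σ'_0) = 0.027×3.9/2.17×log₁₀(161.5/107)
    = 0.048524 × 0.17879 = 0.008676 m

S_c ≈ 0.00868 m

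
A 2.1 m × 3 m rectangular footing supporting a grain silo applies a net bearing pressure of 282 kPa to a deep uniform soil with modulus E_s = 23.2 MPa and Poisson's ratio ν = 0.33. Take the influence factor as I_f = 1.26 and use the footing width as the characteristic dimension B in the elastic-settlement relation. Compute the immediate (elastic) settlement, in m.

S_e ≈ 0.0287 m

Immediate (elastic) settlement: S_e = q·B·(1−ν²)/E_s · I_f.
E_s = 23.2 MPa = 23200 kPa.
S_e = 282 × 2.1 × (1 − 0.33²) / 23200 × 1.26
    = 282 × 2.1 × 0.8911 / 23200 × 1.26
    = 0.02866 m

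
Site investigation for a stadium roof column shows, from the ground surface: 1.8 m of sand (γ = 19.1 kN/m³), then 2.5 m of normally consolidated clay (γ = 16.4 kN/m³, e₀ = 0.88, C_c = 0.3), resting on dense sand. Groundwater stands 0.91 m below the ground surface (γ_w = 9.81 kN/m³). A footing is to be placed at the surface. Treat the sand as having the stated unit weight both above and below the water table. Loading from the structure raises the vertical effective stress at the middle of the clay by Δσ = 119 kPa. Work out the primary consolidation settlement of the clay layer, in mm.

Mid-depth of clay below the ground surface: z = 1.8 + 2.5/2 = 3.05 m.
Total vertical stress at mid-clay: σ_v = 19.1×1.8 + 16.4×1.25 = 54.88 kPa.
Pore pressure: u = 9.81×(3.05 − 0.91) = 20.993 kPa.
Initial effective stress: σ'_0 = σ_v − u = 54.88 − 20.993 = 33.887 kPa.
Final effective stress: σ'_f = σ'_0 + Δσ = 33.887 + 119 = 152.89 kPa.
Normally consolidated clay, so the full stress increment lies on the virgin compression line:
S_c = C_c·H/(1+e₀)·log₁₀(σ'_f/σ'_0) = 0.3×2.5/(1+0.88)×log₁₀(152.89/33.887)
    = 0.39894 × 0.65435 = 0.261 m

S_c ≈ 261 mm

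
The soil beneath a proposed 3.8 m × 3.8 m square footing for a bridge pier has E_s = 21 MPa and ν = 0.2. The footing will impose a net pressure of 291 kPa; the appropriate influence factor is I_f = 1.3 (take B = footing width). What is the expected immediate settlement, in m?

S_e ≈ 0.0657 m

Immediate (elastic) settlement: S_e = q·B·(1−ν²)/E_s · I_f.
E_s = 21 MPa = 21000 kPa.
S_e = 291 × 3.8 × (1 − 0.2²) / 21000 × 1.3
    = 291 × 3.8 × 0.96 / 21000 × 1.3
    = 0.06572 m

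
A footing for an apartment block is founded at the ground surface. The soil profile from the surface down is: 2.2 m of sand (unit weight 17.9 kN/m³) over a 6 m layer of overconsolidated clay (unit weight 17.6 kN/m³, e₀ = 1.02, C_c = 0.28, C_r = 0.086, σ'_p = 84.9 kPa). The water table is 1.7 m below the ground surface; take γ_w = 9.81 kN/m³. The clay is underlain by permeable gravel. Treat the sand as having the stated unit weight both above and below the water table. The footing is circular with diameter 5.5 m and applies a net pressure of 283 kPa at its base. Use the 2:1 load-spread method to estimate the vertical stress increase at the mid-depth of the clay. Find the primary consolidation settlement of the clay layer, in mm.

S_c ≈ 204 mm

Mid-depth of clay below the ground surface: z = 2.2 + 6/2 = 5.2 m.
Total vertical stress at mid-clay: σ_v = 17.9×2.2 + 17.6×3 = 92.18 kPa.
Pore pressure: u = 9.81×(5.2 − 1.7) = 34.335 kPa.
Initial effective stress: σ'_0 = σ_v − u = 92.18 − 34.335 = 57.845 kPa.
Stress increase at mid-clay by the 2:1 spreading method:
Δσ ≈ qD²/(D+z)² = 283×5.5²/(5.5+5.2)² = 74.773 kPa
Final effective stress: σ'_f = 57.845 + 74.773 = 132.62 kPa.
σ'_f = 132.62 > σ'_p = 84.9 kPa, so the stress path crosses the preconsolidation pressure — recompression up to σ'_p, then virgin compression beyond:
S_c = H/(1+e₀)·[C_r·log₁₀(σ'_p/σ'_0) + C_c·log₁₀(σ'_f/σ'_p)]
    = 6/2.02 × [0.086×log₁₀(84.9/57.845) + 0.28×log₁₀(132.62/84.9)]
    = 2.9703 × [0.014331 + 0.054236] = 0.2037 m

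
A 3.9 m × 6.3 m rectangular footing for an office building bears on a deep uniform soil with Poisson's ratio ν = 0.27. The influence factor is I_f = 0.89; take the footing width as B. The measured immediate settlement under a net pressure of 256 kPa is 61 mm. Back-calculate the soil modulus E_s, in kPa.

E_s ≈ 13500 kPa

S_e = q·B·(1−ν²)/E_s · I_f  ⇒  E_s = q·B·(1−ν²)·I_f / S_e.
E_s = 256 × 3.9 × 0.9271 × 0.89 / 0.061 = 13500 kPa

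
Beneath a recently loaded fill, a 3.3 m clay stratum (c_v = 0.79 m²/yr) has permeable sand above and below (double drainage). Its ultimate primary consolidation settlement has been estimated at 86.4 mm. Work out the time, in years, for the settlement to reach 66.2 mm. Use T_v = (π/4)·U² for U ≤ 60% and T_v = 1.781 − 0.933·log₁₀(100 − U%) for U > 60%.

Drainage path length: H_d = H/2 = 1.65 m (double drainage).
U = S(t)/S_ult = 66.2/86.4 = 0.7662.
U > 60%: T_v = 1.781 − 0.933·log₁₀(100 − 76.62) = 0.50387.
t = T_v·H_d²/c_v = 0.50387×1.65²/0.79 = 1.736 years.

t ≈ 1.74 years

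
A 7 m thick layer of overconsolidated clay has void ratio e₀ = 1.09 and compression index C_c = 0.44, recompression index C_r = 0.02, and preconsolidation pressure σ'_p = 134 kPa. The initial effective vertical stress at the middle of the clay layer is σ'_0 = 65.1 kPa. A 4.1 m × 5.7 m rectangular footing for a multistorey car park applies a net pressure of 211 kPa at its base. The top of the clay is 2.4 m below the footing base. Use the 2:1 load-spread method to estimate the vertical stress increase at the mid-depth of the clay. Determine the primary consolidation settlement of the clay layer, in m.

Mid-depth of clay below the footing base: z = 2.4 + 7/2 = 5.9 m.
Stress increase at mid-clay by the 2:1 spreading method:
Δσ = qBL/((B+z)(L+z)) = 211×4.1×5.7/((4.1+5.9)(5.7+5.9)) = 42.509 kPa
Final effective stress: σ'_f = 65.1 + 42.509 = 107.61 kPa.
σ'_f = 107.61 ≤ σ'_p = 134 kPa, so the clay remains overconsolidated and only the recompression index applies:
S_c = C_r·H/(1+e₀)·log₁₀(σ'_f/σ'_0) = 0.02×7/2.09×log₁₀(107.61/65.1)
    = 0.066986 × 0.21827 = 0.01462 m

S_c ≈ 0.0146 m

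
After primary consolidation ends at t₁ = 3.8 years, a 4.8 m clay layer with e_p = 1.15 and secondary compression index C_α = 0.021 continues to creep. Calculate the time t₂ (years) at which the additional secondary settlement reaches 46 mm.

S_s = C_α·H/(1+e_p)·log₁₀(t₂/t₁) ⇒ log₁₀(t₂/t₁) = S_s·(1+e_p)/(C_α·H).
log₁₀(t₂/t₁) = 0.046 × (1+1.15) / (0.021×4.8) = 0.9812
t₂ = t₁ × 10^0.9812 = 3.8 × 9.575 = 36.39 years

t₂ ≈ 36.4 years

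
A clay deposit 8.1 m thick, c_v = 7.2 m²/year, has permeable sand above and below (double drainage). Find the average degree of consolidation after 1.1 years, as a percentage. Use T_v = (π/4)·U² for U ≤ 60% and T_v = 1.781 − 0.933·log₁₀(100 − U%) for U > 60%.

Drainage path length: H_d = H/2 = 4.05 m (double drainage).
T_v = c_v·t/H_d² = 7.2×1.1/4.05² = 0.48285.
T_v = 0.48285 corresponds to the U > 60% branch:
U = 1 − 10^((1.781 − T_v)/0.933)/100 = 0.7538

U ≈ 75.4 %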